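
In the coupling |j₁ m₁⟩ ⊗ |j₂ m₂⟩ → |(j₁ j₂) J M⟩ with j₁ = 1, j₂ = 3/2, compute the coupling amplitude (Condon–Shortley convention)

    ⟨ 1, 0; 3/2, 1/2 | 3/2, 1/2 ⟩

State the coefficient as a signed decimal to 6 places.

√[4·1!1!2!/5! · 1!1!2!1!2!1!] = √(4/15)
  +(−1)^0/∏(0,1,1,2,0,0)! = 1/2  (running 1/2)
  +(−1)^1/∏(1,0,0,1,1,1)! = -1  (running -1/2)
⟨..|..⟩ = √(4/15)·(-1/2) = -0.258199

−√(1/15) = -0.258199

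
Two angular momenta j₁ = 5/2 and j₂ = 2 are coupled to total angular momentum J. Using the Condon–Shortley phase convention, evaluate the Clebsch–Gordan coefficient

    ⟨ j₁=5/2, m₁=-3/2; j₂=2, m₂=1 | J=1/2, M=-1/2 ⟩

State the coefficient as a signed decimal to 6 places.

−√(4/15) ≈ -0.516398

triangle: 4!·1!·0!/6! = 24/720
(j±m)!: 1!·4!·3!·1!·0!·1! = 144
prefactor² = (2J+1)·Δ·N² = 48/5
  k=3: −1/(3!·1!·1!·0!·0!·0!) = -1/6
Σ = -1/6  ⇒  CG² = 48/5·(-1/6)² = 4/15
CG = −√(4/15) = -0.516398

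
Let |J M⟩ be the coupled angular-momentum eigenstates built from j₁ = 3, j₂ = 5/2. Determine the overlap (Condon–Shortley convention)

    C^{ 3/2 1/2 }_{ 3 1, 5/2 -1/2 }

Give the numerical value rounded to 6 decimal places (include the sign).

−√(1/105) = -0.097590

√[4·4!2!1!/8! · 4!2!2!3!2!1!] = √(192/35)
  +(−1)^1/∏(1,3,1,1,1,0)! = -1/6  (running -1/6)
  +(−1)^2/∏(2,2,0,0,2,1)! = 1/8  (running -1/24)
⟨..|..⟩ = √(192/35)·(-1/24) = -0.097590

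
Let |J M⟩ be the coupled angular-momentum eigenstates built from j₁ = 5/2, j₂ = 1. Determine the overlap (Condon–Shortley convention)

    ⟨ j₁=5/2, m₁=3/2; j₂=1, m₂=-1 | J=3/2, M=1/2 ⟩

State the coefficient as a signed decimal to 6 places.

+0.632456

√[4·2!3!0!/6! · 4!1!0!2!2!1!] = √(32/5)
  +(−1)^0/∏(0,2,1,0,2,0)! = 1/4  (running 1/4)
⟨..|..⟩ = √(32/5)·(1/4) = +0.632456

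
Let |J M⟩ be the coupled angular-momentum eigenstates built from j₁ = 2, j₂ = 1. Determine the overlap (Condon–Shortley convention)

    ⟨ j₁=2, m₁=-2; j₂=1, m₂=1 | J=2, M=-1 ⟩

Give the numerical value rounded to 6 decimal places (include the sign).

j₁+j₂−J=1  J+j₁−j₂=3  J−j₁+j₂=1  j₁+j₂+J+1=6
(j₁±m₁, j₂±m₂, J±M) = (0,4,2,0,1,3)
P² = 12
sum k=1..1:
  [1] −1/6 = -1/6
S = -1/6
C² = P²·S² = 1/3 ; C = -0.577350

−√(1/3) ≈ -0.577350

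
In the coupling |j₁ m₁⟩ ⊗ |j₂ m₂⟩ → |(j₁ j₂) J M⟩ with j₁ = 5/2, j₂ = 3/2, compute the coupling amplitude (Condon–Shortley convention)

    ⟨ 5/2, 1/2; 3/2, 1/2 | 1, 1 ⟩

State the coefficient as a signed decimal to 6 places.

√[3·3!2!0!/6! · 3!2!2!1!2!0!] = √(12/5)
  +(−1)^2/∏(2,1,0,0,2,0)! = 1/4  (running 1/4)
⟨..|..⟩ = √(12/5)·(1/4) = +0.387298

+√(3/20) = +0.387298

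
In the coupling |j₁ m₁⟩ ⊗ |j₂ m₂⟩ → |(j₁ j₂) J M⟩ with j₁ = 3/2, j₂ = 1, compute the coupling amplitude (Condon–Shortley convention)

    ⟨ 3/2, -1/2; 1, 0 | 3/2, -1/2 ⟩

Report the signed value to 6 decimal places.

−√(1/15) = -0.258199

√[4·1!2!1!/5! · 1!2!1!1!1!2!] = √(4/15)
  +(−1)^0/∏(0,1,2,1,0,0)! = 1/2  (running 1/2)
  +(−1)^1/∏(1,0,1,0,1,1)! = -1  (running -1/2)
⟨..|..⟩ = √(4/15)·(-1/2) = -0.258199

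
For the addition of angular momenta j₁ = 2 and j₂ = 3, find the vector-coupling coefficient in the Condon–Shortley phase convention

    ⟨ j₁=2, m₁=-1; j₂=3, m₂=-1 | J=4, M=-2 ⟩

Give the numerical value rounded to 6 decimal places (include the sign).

−√(1/28) = -0.188982

triangle: 1!×3!×5!/10! = 720/3628800
(j±m)!: 1!×3!×2!×4!×2!×6! = 414720
prefactor² = (2J+1)×Δ×N² = 5184/7
  k=0: +1/(0!×1!×3!×2!×0!×3!) = 1/72
  k=1: −1/(1!×0!×2!×1!×1!×4!) = -1/48
Σ = -1/144  ⇒  CG² = 5184/7×(-1/144)² = 1/28
CG = −√(1/28) = -0.188982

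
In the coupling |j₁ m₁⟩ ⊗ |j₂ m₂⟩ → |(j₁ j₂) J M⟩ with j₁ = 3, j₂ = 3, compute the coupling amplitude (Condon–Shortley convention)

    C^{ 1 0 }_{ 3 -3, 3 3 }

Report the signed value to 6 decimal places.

j₁+j₂−J=5  J+j₁−j₂=1  J−j₁+j₂=1  j₁+j₂+J+1=8
(j₁±m₁, j₂±m₂, J±M) = (0,6,6,0,1,1)
P² = 32400/7
sum k=5..5:
  [5] −1/120 = -1/120
S = -1/120
C² = P²·S² = 9/28 ; C = -0.566947

−√(9/28) = -0.566947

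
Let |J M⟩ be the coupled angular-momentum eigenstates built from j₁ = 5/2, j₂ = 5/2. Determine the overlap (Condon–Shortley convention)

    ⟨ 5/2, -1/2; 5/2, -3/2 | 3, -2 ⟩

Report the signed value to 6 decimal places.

−√(1/12) ≈ -0.288675

triangle: 2!*3!*3!/9! = 72/362880
(j±m)!: 2!*3!*1!*4!*1!*5! = 34560
prefactor² = (2J+1)*Δ*N² = 48
  k=0: +1/(0!*2!*3!*1!*0!*2!) = 1/24
  k=1: −1/(1!*1!*2!*0!*1!*3!) = -1/12
Σ = -1/24  ⇒  CG² = 48*(-1/24)² = 1/12
CG = −√(1/12) = -0.288675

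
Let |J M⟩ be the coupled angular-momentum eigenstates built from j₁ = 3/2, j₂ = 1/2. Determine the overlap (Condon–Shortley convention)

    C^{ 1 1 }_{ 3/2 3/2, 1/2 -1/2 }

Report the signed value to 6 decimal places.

triangle: 1!·2!·0!/4! = 2/24
(j±m)!: 3!·0!·0!·1!·2!·0! = 12
prefactor² = (2J+1)·Δ·N² = 3
  k=0: +1/(0!·1!·0!·0!·2!·0!) = 1/2
Σ = 1/2  ⇒  CG² = 3·1/2² = 3/4
CG = +√(3/4) = +0.866025

+0.866025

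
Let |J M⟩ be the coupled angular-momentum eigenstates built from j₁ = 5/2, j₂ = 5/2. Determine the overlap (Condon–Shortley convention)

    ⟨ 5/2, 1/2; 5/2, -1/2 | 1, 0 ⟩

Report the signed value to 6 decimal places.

+0.119523  (= +√(1/70))

j₁+j₂−J=4  J+j₁−j₂=1  J−j₁+j₂=1  j₁+j₂+J+1=7
(j₁±m₁, j₂±m₂, J±M) = (3,2,2,3,1,1)
P² = 72/35
sum k=1..2:
  [1] −1/6 = -1/6
  [2] +1/4 = 1/4
S = 1/12
C² = P²·S² = 1/70 ; C = +0.119523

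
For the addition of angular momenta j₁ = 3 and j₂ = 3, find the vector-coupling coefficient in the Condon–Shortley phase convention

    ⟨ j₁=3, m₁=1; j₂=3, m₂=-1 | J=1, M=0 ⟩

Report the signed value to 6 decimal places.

+√(1/28) ≈ +0.188982

j₁+j₂−J=5  J+j₁−j₂=1  J−j₁+j₂=1  j₁+j₂+J+1=8
(j₁±m₁, j₂±m₂, J±M) = (4,2,2,4,1,1)
P² = 144/7
sum k=1..2:
  [1] −1/24 = -1/24
  [2] +1/12 = 1/12
S = 1/24
C² = P²·S² = 1/28 ; C = +0.188982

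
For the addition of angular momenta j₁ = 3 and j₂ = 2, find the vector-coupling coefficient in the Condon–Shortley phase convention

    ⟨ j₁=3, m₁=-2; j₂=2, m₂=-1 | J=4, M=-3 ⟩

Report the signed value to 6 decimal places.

j₁+j₂−J=1  J+j₁−j₂=5  J−j₁+j₂=3  j₁+j₂+J+1=10
(j₁±m₁, j₂±m₂, J±M) = (1,5,1,3,1,7)
P² = 6480
sum k=0..1:
  [0] +1/240 = 1/240
  [1] −1/144 = -1/144
S = -1/360
C² = P²·S² = 1/20 ; C = -0.223607

−√(1/20) = -0.223607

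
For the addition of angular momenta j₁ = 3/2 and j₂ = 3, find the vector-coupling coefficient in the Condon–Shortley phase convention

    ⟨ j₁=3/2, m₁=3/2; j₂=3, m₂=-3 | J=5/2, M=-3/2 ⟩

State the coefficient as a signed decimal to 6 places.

+0.566947  (= +√(9/28))

triangle: 2!*1!*4!/8! = 48/40320
(j±m)!: 3!*0!*0!*6!*1!*4! = 103680
prefactor² = (2J+1)*Δ*N² = 5184/7
  k=0: +1/(0!*2!*0!*0!*1!*4!) = 1/48
Σ = 1/48  ⇒  CG² = 5184/7*1/48² = 9/28
CG = +√(9/28) = +0.566947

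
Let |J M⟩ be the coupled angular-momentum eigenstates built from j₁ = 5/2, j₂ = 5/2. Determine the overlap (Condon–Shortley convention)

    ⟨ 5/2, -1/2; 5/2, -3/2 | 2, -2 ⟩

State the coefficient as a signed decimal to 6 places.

−√(9/28) ≈ -0.566947

triangle: 3!·2!·2!/8! = 24/40320
(j±m)!: 2!·3!·1!·4!·0!·4! = 6912
prefactor² = (2J+1)·Δ·N² = 144/7
  k=1: −1/(1!·2!·2!·0!·0!·2!) = -1/8
Σ = -1/8  ⇒  CG² = 144/7·(-1/8)² = 9/28
CG = −√(9/28) = -0.566947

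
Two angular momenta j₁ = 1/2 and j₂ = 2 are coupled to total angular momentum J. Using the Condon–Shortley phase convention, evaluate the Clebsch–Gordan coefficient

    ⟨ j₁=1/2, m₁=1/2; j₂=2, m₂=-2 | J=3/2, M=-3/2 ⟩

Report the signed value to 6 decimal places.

j₁+j₂−J=1  J+j₁−j₂=0  J−j₁+j₂=3  j₁+j₂+J+1=5
(j₁±m₁, j₂±m₂, J±M) = (1,0,0,4,0,3)
P² = 144/5
sum k=0..0:
  [0] +1/6 = 1/6
S = 1/6
C² = P²·S² = 4/5 ; C = +0.894427

+√(4/5) ≈ +0.894427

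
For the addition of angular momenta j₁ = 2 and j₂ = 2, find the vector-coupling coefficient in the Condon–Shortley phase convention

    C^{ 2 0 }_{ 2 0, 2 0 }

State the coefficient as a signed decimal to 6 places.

triangle: 2!*2!*2!/7! = 8/5040
(j±m)!: 2!*2!*2!*2!*2!*2! = 64
prefactor² = (2J+1)*Δ*N² = 32/63
  k=0: +1/(0!*2!*2!*2!*0!*0!) = 1/8
  k=1: −1/(1!*1!*1!*1!*1!*1!) = -1
  k=2: +1/(2!*0!*0!*0!*2!*2!) = 1/8
Σ = -3/4  ⇒  CG² = 32/63*(-3/4)² = 2/7
CG = −√(2/7) = -0.534522

-0.534522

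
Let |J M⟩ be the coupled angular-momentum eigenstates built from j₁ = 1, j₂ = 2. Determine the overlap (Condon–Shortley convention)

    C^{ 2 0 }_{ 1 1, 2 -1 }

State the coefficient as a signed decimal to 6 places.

+√(1/2) ≈ +0.707107

triangle: 1!·1!·3!/6! = 6/720
(j±m)!: 2!·0!·1!·3!·2!·2! = 48
prefactor² = (2J+1)·Δ·N² = 2
  k=0: +1/(0!·1!·0!·1!·1!·2!) = 1/2
Σ = 1/2  ⇒  CG² = 2·1/2² = 1/2
CG = +√(1/2) = +0.707107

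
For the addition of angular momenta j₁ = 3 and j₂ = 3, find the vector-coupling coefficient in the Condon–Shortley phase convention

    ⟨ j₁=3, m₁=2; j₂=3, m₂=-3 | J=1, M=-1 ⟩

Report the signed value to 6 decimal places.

+√(3/28) ≈ +0.327327

j₁+j₂−J=5  J+j₁−j₂=1  J−j₁+j₂=1  j₁+j₂+J+1=8
(j₁±m₁, j₂±m₂, J±M) = (5,1,0,6,0,2)
P² = 10800/7
sum k=0..0:
  [0] +1/120 = 1/120
S = 1/120
C² = P²·S² = 3/28 ; C = +0.327327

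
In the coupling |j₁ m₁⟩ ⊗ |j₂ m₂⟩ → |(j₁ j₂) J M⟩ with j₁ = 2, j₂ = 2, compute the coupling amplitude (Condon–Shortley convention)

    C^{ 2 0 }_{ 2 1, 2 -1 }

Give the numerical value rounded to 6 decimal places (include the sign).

+0.267261  (= +√(1/14))

j₁+j₂−J=2  J+j₁−j₂=2  J−j₁+j₂=2  j₁+j₂+J+1=7
(j₁±m₁, j₂±m₂, J±M) = (3,1,1,3,2,2)
P² = 8/7
sum k=0..1:
  [0] +1/2 = 1/2
  [1] −1/4 = -1/4
S = 1/4
C² = P²·S² = 1/14 ; C = +0.267261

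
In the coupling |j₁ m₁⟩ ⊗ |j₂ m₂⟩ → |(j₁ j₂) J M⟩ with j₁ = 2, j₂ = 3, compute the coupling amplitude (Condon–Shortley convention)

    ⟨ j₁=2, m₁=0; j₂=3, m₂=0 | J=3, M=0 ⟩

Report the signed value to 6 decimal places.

√[7·2!2!4!/9! · 2!2!3!3!3!3!] = √(48/5)
  +(−1)^0/∏(0,2,2,3,0,1)! = 1/24  (running 1/24)
  +(−1)^1/∏(1,1,1,2,1,2)! = -1/4  (running -5/24)
  +(−1)^2/∏(2,0,0,1,2,3)! = 1/24  (running -1/6)
⟨..|..⟩ = √(48/5)·(-1/6) = -0.516398

−√(4/15) = -0.516398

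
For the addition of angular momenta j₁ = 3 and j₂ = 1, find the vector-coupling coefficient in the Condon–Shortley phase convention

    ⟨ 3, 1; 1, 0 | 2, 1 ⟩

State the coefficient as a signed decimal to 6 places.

−√(8/21) ≈ -0.617213

triangle: 2!×4!×0!/7! = 48/5040
(j±m)!: 4!×2!×1!×1!×3!×1! = 288
prefactor² = (2J+1)×Δ×N² = 96/7
  k=1: −1/(1!×1!×1!×0!×3!×0!) = -1/6
Σ = -1/6  ⇒  CG² = 96/7×(-1/6)² = 8/21
CG = −√(8/21) = -0.617213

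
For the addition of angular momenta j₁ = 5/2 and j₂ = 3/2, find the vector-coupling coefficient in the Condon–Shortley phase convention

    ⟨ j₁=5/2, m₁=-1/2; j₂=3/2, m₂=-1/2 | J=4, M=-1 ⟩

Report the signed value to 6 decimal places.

+0.731925  (= +√(15/28))

√[9·0!5!3!/9! · 2!3!1!2!3!5!] = √(2160/7)
  +(−1)^0/∏(0,0,3,1,2,2)! = 1/24  (running 1/24)
⟨..|..⟩ = √(2160/7)·(1/24) = +0.731925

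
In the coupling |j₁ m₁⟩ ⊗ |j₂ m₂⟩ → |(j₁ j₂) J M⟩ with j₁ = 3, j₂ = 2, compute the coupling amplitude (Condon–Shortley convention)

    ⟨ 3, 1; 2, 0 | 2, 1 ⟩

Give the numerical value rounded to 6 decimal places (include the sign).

√[5·3!3!1!/8! · 4!2!2!2!3!1!] = √(36/7)
  +(−1)^1/∏(1,2,1,1,2,0)! = -1/4  (running -1/4)
  +(−1)^2/∏(2,1,0,0,3,1)! = 1/12  (running -1/6)
⟨..|..⟩ = √(36/7)·(-1/6) = -0.377964

−√(1/7) = -0.377964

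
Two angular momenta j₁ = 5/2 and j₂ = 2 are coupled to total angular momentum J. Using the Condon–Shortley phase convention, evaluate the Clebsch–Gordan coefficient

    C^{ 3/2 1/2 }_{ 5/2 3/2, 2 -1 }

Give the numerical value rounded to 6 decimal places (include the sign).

j₁+j₂−J=3  J+j₁−j₂=2  J−j₁+j₂=1  j₁+j₂+J+1=7
(j₁±m₁, j₂±m₂, J±M) = (4,1,1,3,2,1)
P² = 96/35
sum k=0..1:
  [0] +1/6 = 1/6
  [1] −1/4 = -1/4
S = -1/12
C² = P²·S² = 2/105 ; C = -0.138013

−√(2/105) = -0.138013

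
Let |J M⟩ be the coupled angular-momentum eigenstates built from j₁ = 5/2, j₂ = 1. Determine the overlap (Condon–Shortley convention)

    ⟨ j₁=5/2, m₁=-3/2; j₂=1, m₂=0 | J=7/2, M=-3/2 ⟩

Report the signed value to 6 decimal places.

triangle: 0!×5!×2!/8! = 240/40320
(j±m)!: 1!×4!×1!×1!×2!×5! = 5760
prefactor² = (2J+1)×Δ×N² = 1920/7
  k=0: +1/(0!×0!×4!×1!×1!×1!) = 1/24
Σ = 1/24  ⇒  CG² = 1920/7×1/24² = 10/21
CG = +√(10/21) = +0.690066

+√(10/21) = +0.690066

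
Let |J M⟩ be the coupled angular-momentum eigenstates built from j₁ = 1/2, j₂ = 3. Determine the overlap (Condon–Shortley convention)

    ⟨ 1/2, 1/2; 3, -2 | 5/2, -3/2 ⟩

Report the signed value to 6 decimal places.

triangle: 1!*0!*5!/7! = 120/5040
(j±m)!: 1!*0!*1!*5!*1!*4! = 2880
prefactor² = (2J+1)*Δ*N² = 2880/7
  k=0: +1/(0!*1!*0!*1!*0!*4!) = 1/24
Σ = 1/24  ⇒  CG² = 2880/7*1/24² = 5/7
CG = +√(5/7) = +0.845154

+0.845154  (= +√(5/7))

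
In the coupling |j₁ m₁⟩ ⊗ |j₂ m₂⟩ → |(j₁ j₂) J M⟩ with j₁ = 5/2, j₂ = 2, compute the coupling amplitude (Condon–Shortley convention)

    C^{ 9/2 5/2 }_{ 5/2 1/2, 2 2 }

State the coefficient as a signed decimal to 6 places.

j₁+j₂−J=0  J+j₁−j₂=5  J−j₁+j₂=4  j₁+j₂+J+1=10
(j₁±m₁, j₂±m₂, J±M) = (3,2,4,0,7,2)
P² = 23040
sum k=0..0:
  [0] +1/288 = 1/288
S = 1/288
C² = P²·S² = 5/18 ; C = +0.527046

+√(5/18) = +0.527046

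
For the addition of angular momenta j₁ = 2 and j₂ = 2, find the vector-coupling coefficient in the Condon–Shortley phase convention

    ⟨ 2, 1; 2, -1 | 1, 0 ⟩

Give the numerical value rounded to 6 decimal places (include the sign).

−√(1/10) = -0.316228

√[3·3!1!1!/6! · 3!1!1!3!1!1!] = √(9/10)
  +(−1)^0/∏(0,3,1,1,0,0)! = 1/6  (running 1/6)
  +(−1)^1/∏(1,2,0,0,1,1)! = -1/2  (running -1/3)
⟨..|..⟩ = √(9/10)·(-1/3) = -0.316228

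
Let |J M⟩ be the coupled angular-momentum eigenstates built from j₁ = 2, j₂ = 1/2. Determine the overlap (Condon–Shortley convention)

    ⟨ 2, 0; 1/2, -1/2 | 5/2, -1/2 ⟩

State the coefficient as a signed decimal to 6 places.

+0.774597

triangle: 0!*4!*1!/6! = 24/720
(j±m)!: 2!*2!*0!*1!*2!*3! = 48
prefactor² = (2J+1)*Δ*N² = 48/5
  k=0: +1/(0!*0!*2!*0!*2!*1!) = 1/4
Σ = 1/4  ⇒  CG² = 48/5*1/4² = 3/5
CG = +√(3/5) = +0.774597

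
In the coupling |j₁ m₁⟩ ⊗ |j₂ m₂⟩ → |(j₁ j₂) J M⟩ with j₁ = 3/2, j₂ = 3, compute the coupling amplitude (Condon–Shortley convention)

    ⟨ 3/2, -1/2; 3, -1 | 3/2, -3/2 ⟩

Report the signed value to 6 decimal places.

+√(4/35) = +0.338062

j₁+j₂−J=3  J+j₁−j₂=0  J−j₁+j₂=3  j₁+j₂+J+1=7
(j₁±m₁, j₂±m₂, J±M) = (1,2,2,4,0,3)
P² = 576/35
sum k=2..2:
  [2] +1/12 = 1/12
S = 1/12
C² = P²·S² = 4/35 ; C = +0.338062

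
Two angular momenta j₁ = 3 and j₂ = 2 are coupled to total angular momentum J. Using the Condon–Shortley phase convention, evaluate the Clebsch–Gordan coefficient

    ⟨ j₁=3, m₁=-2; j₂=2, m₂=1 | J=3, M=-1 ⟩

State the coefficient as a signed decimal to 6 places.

j₁+j₂−J=2  J+j₁−j₂=4  J−j₁+j₂=2  j₁+j₂+J+1=9
(j₁±m₁, j₂±m₂, J±M) = (1,5,3,1,2,4)
P² = 64
sum k=1..2:
  [1] −1/48 = -1/48
  [2] +1/12 = 1/12
S = 1/16
C² = P²·S² = 1/4 ; C = +0.500000

+0.500000  (= +√(1/4))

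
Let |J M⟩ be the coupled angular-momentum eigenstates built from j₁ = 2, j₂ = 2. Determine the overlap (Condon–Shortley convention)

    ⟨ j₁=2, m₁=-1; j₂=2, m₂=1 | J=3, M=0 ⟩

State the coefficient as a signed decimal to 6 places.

triangle: 1!×3!×3!/8! = 36/40320
(j±m)!: 1!×3!×3!×1!×3!×3! = 1296
prefactor² = (2J+1)×Δ×N² = 81/10
  k=0: +1/(0!×1!×3!×3!×0!×0!) = 1/36
  k=1: −1/(1!×0!×2!×2!×1!×1!) = -1/4
Σ = -2/9  ⇒  CG² = 81/10×(-2/9)² = 2/5
CG = −√(2/5) = -0.632456

-0.632456  (= −√(2/5))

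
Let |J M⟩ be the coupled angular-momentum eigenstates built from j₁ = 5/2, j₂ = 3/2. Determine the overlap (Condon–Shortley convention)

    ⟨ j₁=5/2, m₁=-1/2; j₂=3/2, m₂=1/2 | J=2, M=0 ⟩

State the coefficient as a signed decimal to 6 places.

triangle: 2!×3!×1!/7! = 12/5040
(j±m)!: 2!×3!×2!×1!×2!×2! = 96
prefactor² = (2J+1)×Δ×N² = 8/7
  k=1: −1/(1!×1!×2!×1!×1!×0!) = -1/2
  k=2: +1/(2!×0!×1!×0!×2!×1!) = 1/4
Σ = -1/4  ⇒  CG² = 8/7×(-1/4)² = 1/14
CG = −√(1/14) = -0.267261

−√(1/14) ≈ -0.267261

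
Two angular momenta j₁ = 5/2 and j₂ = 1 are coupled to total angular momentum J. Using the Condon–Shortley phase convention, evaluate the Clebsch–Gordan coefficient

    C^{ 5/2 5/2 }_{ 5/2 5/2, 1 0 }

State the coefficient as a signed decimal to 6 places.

triangle: 1!×4!×1!/7! = 24/5040
(j±m)!: 5!×0!×1!×1!×5!×0! = 14400
prefactor² = (2J+1)×Δ×N² = 2880/7
  k=0: +1/(0!×1!×0!×1!×4!×0!) = 1/24
Σ = 1/24  ⇒  CG² = 2880/7×1/24² = 5/7
CG = +√(5/7) = +0.845154

+0.845154  (= +√(5/7))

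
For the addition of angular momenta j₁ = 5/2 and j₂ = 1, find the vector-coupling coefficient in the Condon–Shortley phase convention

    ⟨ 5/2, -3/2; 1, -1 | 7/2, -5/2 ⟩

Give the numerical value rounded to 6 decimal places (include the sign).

+√(5/7) = +0.845154

triangle: 0!*5!*2!/8! = 240/40320
(j±m)!: 1!*4!*0!*2!*1!*6! = 34560
prefactor² = (2J+1)*Δ*N² = 11520/7
  k=0: +1/(0!*0!*4!*0!*1!*2!) = 1/48
Σ = 1/48  ⇒  CG² = 11520/7*1/48² = 5/7
CG = +√(5/7) = +0.845154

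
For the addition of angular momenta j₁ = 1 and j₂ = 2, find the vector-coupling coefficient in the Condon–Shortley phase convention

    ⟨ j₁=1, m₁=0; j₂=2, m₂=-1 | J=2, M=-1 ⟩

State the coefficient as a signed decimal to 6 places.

√[5·1!1!3!/6! · 1!1!1!3!1!3!] = √(3/2)
  +(−1)^0/∏(0,1,1,1,0,2)! = 1/2  (running 1/2)
  +(−1)^1/∏(1,0,0,0,1,3)! = -1/6  (running 1/3)
⟨..|..⟩ = √(3/2)·(1/3) = +0.408248

+√(1/6) ≈ +0.408248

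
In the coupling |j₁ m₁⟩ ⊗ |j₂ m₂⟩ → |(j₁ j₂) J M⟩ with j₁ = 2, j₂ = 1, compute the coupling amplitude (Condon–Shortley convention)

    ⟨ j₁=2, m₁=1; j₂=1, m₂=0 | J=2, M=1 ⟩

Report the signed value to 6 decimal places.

j₁+j₂−J=1  J+j₁−j₂=3  J−j₁+j₂=1  j₁+j₂+J+1=6
(j₁±m₁, j₂±m₂, J±M) = (3,1,1,1,3,1)
P² = 3/2
sum k=0..1:
  [0] +1/2 = 1/2
  [1] −1/6 = -1/6
S = 1/3
C² = P²·S² = 1/6 ; C = +0.408248

+√(1/6) ≈ +0.408248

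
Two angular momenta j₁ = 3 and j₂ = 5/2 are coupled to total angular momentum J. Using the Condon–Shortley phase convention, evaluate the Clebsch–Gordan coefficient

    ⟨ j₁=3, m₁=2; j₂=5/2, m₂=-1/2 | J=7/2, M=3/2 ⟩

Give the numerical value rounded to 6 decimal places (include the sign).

j₁+j₂−J=2  J+j₁−j₂=4  J−j₁+j₂=3  j₁+j₂+J+1=10
(j₁±m₁, j₂±m₂, J±M) = (5,1,2,3,5,2)
P² = 1536/7
sum k=0..1:
  [0] +1/24 = 1/24
  [1] −1/48 = -1/48
S = 1/48
C² = P²·S² = 2/21 ; C = +0.308607

+√(2/21) ≈ +0.308607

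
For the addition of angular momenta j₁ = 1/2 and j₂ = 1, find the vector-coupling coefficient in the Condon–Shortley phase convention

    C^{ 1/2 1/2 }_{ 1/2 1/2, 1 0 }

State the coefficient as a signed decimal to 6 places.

j₁+j₂−J=1  J+j₁−j₂=0  J−j₁+j₂=1  j₁+j₂+J+1=3
(j₁±m₁, j₂±m₂, J±M) = (1,0,1,1,1,0)
P² = 1/3
sum k=0..0:
  [0] +1/1 = 1
S = 1
C² = P²·S² = 1/3 ; C = +0.577350

+0.577350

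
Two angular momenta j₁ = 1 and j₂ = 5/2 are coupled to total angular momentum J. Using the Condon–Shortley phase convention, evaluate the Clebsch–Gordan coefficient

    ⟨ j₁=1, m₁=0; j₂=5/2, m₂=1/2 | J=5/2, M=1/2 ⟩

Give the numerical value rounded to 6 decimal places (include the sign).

j₁+j₂−J=1  J+j₁−j₂=1  J−j₁+j₂=4  j₁+j₂+J+1=7
(j₁±m₁, j₂±m₂, J±M) = (1,1,3,2,3,2)
P² = 144/35
sum k=0..1:
  [0] +1/6 = 1/6
  [1] −1/4 = -1/4
S = -1/12
C² = P²·S² = 1/35 ; C = -0.169031

-0.169031  (= −√(1/35))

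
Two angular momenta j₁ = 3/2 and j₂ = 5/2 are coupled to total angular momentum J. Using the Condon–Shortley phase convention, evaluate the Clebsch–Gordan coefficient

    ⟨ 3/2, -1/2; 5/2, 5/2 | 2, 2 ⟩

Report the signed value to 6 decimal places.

j₁+j₂−J=2  J+j₁−j₂=1  J−j₁+j₂=3  j₁+j₂+J+1=7
(j₁±m₁, j₂±m₂, J±M) = (1,2,5,0,4,0)
P² = 480/7
sum k=2..2:
  [2] +1/12 = 1/12
S = 1/12
C² = P²·S² = 10/21 ; C = +0.690066

+0.690066  (= +√(10/21))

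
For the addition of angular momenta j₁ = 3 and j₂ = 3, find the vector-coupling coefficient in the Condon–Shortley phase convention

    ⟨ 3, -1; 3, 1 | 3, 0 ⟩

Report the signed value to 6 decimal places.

√[7·3!3!3!/10! · 2!4!4!2!3!3!] = √(864/25)
  +(−1)^1/∏(1,2,3,3,0,0)! = -1/72  (running -1/72)
  +(−1)^2/∏(2,1,2,2,1,1)! = 1/8  (running 1/9)
  +(−1)^3/∏(3,0,1,1,2,2)! = -1/24  (running 5/72)
⟨..|..⟩ = √(864/25)·(5/72) = +0.408248

+√(1/6) = +0.408248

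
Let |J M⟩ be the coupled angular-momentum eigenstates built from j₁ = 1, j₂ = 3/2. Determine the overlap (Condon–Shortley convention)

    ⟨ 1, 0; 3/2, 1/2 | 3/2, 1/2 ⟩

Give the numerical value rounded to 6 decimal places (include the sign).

−√(1/15) ≈ -0.258199

j₁+j₂−J=1  J+j₁−j₂=1  J−j₁+j₂=2  j₁+j₂+J+1=5
(j₁±m₁, j₂±m₂, J±M) = (1,1,2,1,2,1)
P² = 4/15
sum k=0..1:
  [0] +1/2 = 1/2
  [1] −1/1 = -1
S = -1/2
C² = P²·S² = 1/15 ; C = -0.258199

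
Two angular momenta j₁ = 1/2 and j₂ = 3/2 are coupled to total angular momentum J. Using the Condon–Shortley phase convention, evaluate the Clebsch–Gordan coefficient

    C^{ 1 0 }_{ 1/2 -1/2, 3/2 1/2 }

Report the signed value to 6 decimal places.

j₁+j₂−J=1  J+j₁−j₂=0  J−j₁+j₂=2  j₁+j₂+J+1=4
(j₁±m₁, j₂±m₂, J±M) = (0,1,2,1,1,1)
P² = 1/2
sum k=1..1:
  [1] −1/1 = -1
S = -1
C² = P²·S² = 1/2 ; C = -0.707107

-0.707107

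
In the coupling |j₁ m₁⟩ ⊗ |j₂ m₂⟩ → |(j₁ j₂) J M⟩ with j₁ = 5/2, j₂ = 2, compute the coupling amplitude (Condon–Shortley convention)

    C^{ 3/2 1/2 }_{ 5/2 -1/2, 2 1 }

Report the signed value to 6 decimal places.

triangle: 3!·2!·1!/7! = 12/5040
(j±m)!: 2!·3!·3!·1!·2!·1! = 144
prefactor² = (2J+1)·Δ·N² = 48/35
  k=2: +1/(2!·1!·1!·1!·1!·0!) = 1/2
  k=3: −1/(3!·0!·0!·0!·2!·1!) = -1/12
Σ = 5/12  ⇒  CG² = 48/35·5/12² = 5/21
CG = +√(5/21) = +0.487950

+√(5/21) ≈ +0.487950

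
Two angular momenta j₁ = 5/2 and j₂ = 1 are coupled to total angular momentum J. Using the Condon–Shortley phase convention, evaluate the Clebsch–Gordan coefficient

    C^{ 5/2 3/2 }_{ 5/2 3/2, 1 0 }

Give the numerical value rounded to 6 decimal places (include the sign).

+0.507093  (= +√(9/35))

triangle: 1!*4!*1!/7! = 24/5040
(j±m)!: 4!*1!*1!*1!*4!*1! = 576
prefactor² = (2J+1)*Δ*N² = 576/35
  k=0: +1/(0!*1!*1!*1!*3!*0!) = 1/6
  k=1: −1/(1!*0!*0!*0!*4!*1!) = -1/24
Σ = 1/8  ⇒  CG² = 576/35*1/8² = 9/35
CG = +√(9/35) = +0.507093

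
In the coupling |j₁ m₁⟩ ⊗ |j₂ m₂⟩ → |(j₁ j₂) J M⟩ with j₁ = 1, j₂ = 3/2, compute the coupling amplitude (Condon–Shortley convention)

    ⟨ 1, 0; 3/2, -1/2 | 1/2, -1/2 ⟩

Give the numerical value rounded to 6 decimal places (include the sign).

√[2·2!0!1!/4! · 1!1!1!2!0!1!] = √(1/3)
  +(−1)^1/∏(1,1,0,0,0,1)! = -1  (running -1)
⟨..|..⟩ = √(1/3)·(-1) = -0.577350

-0.577350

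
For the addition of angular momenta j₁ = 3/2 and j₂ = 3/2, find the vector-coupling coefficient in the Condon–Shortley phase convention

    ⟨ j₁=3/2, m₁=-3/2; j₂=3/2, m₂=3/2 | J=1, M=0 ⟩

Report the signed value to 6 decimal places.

+√(9/20) = +0.670820

triangle: 2!×1!×1!/5! = 2/120
(j±m)!: 0!×3!×3!×0!×1!×1! = 36
prefactor² = (2J+1)×Δ×N² = 9/5
  k=2: +1/(2!×0!×1!×1!×0!×0!) = 1/2
Σ = 1/2  ⇒  CG² = 9/5×1/2² = 9/20
CG = +√(9/20) = +0.670820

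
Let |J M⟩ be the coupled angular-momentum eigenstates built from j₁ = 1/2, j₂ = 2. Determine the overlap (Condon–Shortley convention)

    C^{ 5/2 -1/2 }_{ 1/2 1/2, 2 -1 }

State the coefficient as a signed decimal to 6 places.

+0.632456  (= +√(2/5))

triangle: 0!·1!·4!/6! = 24/720
(j±m)!: 1!·0!·1!·3!·2!·3! = 72
prefactor² = (2J+1)·Δ·N² = 72/5
  k=0: +1/(0!·0!·0!·1!·1!·3!) = 1/6
Σ = 1/6  ⇒  CG² = 72/5·1/6² = 2/5
CG = +√(2/5) = +0.632456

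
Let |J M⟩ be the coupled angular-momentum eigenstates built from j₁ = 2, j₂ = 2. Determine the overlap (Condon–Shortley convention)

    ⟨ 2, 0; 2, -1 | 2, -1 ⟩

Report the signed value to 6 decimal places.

−√(1/14) ≈ -0.267261

j₁+j₂−J=2  J+j₁−j₂=2  J−j₁+j₂=2  j₁+j₂+J+1=7
(j₁±m₁, j₂±m₂, J±M) = (2,2,1,3,1,3)
P² = 8/7
sum k=0..1:
  [0] +1/4 = 1/4
  [1] −1/2 = -1/2
S = -1/4
C² = P²·S² = 1/14 ; C = -0.267261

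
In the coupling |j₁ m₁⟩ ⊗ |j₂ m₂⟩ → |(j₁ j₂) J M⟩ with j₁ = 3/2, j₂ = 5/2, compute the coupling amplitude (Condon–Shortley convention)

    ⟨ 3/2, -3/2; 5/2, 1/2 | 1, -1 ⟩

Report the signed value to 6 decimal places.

−√(1/20) = -0.223607

√[3·3!0!2!/6! · 0!3!3!2!0!2!] = √(36/5)
  +(−1)^3/∏(3,0,0,0,0,2)! = -1/12  (running -1/12)
⟨..|..⟩ = √(36/5)·(-1/12) = -0.223607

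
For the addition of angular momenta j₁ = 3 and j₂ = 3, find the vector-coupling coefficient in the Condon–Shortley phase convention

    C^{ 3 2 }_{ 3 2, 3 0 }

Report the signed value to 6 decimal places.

−√(1/6) = -0.408248

√[7·3!3!3!/10! · 5!1!3!3!5!1!] = √(216)
  +(−1)^0/∏(0,3,1,3,2,0)! = 1/72  (running 1/72)
  +(−1)^1/∏(1,2,0,2,3,1)! = -1/24  (running -1/36)
⟨..|..⟩ = √(216)·(-1/36) = -0.408248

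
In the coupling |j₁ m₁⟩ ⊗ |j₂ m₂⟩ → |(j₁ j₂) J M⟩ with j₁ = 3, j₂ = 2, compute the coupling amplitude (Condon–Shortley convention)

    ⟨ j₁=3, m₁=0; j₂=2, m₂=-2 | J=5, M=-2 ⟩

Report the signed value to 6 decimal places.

+0.408248  (= +√(1/6))

triangle: 0!·6!·4!/11! = 17280/39916800
(j±m)!: 3!·3!·0!·4!·3!·7! = 26127360
prefactor² = (2J+1)·Δ·N² = 124416
  k=0: +1/(0!·0!·3!·0!·3!·4!) = 1/864
Σ = 1/864  ⇒  CG² = 124416·1/864² = 1/6
CG = +√(1/6) = +0.408248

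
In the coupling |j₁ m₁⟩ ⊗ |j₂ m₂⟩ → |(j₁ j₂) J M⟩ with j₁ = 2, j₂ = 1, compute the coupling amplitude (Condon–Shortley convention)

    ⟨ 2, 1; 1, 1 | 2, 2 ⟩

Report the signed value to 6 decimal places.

triangle: 1!×3!×1!/6! = 6/720
(j±m)!: 3!×1!×2!×0!×4!×0! = 288
prefactor² = (2J+1)×Δ×N² = 12
  k=1: −1/(1!×0!×0!×1!×3!×0!) = -1/6
Σ = -1/6  ⇒  CG² = 12×(-1/6)² = 1/3
CG = −√(1/3) = -0.577350

−√(1/3) ≈ -0.577350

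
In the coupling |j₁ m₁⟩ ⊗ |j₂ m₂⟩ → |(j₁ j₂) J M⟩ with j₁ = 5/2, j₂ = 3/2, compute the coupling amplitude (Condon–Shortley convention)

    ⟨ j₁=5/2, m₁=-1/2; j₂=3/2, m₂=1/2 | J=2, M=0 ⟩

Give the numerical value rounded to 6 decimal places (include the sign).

√[5·2!3!1!/7! · 2!3!2!1!2!2!] = √(8/7)
  +(−1)^1/∏(1,1,2,1,1,0)! = -1/2  (running -1/2)
  +(−1)^2/∏(2,0,1,0,2,1)! = 1/4  (running -1/4)
⟨..|..⟩ = √(8/7)·(-1/4) = -0.267261

−√(1/14) ≈ -0.267261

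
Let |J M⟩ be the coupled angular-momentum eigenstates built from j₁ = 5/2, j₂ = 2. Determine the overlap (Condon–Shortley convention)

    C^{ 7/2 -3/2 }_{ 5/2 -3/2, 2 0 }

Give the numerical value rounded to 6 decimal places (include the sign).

-0.534522  (= −√(2/7))

j₁+j₂−J=1  J+j₁−j₂=4  J−j₁+j₂=3  j₁+j₂+J+1=9
(j₁±m₁, j₂±m₂, J±M) = (1,4,2,2,2,5)
P² = 512/7
sum k=0..1:
  [0] +1/48 = 1/48
  [1] −1/12 = -1/12
S = -1/16
C² = P²·S² = 2/7 ; C = -0.534522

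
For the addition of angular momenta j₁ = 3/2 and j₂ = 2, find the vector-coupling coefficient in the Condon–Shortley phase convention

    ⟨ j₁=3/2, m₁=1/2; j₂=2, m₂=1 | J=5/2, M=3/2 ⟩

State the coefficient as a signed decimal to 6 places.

−√(1/35) ≈ -0.169031

j₁+j₂−J=1  J+j₁−j₂=2  J−j₁+j₂=3  j₁+j₂+J+1=7
(j₁±m₁, j₂±m₂, J±M) = (2,1,3,1,4,1)
P² = 144/35
sum k=0..1:
  [0] +1/6 = 1/6
  [1] −1/4 = -1/4
S = -1/12
C² = P²·S² = 1/35 ; C = -0.169031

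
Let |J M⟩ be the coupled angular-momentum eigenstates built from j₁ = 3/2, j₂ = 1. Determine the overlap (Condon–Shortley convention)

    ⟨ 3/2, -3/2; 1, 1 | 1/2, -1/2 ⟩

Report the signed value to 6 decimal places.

+√(1/2) ≈ +0.707107

√[2·2!1!0!/4! · 0!3!2!0!0!1!] = √(2)
  +(−1)^2/∏(2,0,1,0,0,0)! = 1/2  (running 1/2)
⟨..|..⟩ = √(2)·(1/2) = +0.707107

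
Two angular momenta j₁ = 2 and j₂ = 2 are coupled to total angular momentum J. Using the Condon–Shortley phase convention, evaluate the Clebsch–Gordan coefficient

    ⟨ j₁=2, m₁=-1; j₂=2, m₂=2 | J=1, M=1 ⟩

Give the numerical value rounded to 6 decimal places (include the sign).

j₁+j₂−J=3  J+j₁−j₂=1  J−j₁+j₂=1  j₁+j₂+J+1=6
(j₁±m₁, j₂±m₂, J±M) = (1,3,4,0,2,0)
P² = 36/5
sum k=3..3:
  [3] −1/6 = -1/6
S = -1/6
C² = P²·S² = 1/5 ; C = -0.447214

−√(1/5) = -0.447214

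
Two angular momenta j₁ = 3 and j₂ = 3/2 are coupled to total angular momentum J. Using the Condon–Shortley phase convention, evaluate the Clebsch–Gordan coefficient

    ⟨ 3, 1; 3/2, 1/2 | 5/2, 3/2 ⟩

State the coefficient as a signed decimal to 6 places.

j₁+j₂−J=2  J+j₁−j₂=4  J−j₁+j₂=1  j₁+j₂+J+1=8
(j₁±m₁, j₂±m₂, J±M) = (4,2,2,1,4,1)
P² = 576/35
sum k=1..2:
  [1] −1/6 = -1/6
  [2] +1/48 = 1/48
S = -7/48
C² = P²·S² = 7/20 ; C = -0.591608

−√(7/20) ≈ -0.591608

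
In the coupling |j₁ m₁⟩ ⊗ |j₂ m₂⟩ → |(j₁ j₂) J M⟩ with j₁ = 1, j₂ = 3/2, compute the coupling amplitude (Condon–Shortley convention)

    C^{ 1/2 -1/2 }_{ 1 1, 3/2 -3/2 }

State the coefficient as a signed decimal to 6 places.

j₁+j₂−J=2  J+j₁−j₂=0  J−j₁+j₂=1  j₁+j₂+J+1=4
(j₁±m₁, j₂±m₂, J±M) = (2,0,0,3,0,1)
P² = 2
sum k=0..0:
  [0] +1/2 = 1/2
S = 1/2
C² = P²·S² = 1/2 ; C = +0.707107

+0.707107  (= +√(1/2))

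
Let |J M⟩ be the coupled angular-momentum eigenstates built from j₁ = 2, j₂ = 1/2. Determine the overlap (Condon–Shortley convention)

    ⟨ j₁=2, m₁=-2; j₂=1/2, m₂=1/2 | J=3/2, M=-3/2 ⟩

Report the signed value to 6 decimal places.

−√(4/5) ≈ -0.894427

√[4·1!3!0!/5! · 0!4!1!0!0!3!] = √(144/5)
  +(−1)^1/∏(1,0,3,0,0,0)! = -1/6  (running -1/6)
⟨..|..⟩ = √(144/5)·(-1/6) = -0.894427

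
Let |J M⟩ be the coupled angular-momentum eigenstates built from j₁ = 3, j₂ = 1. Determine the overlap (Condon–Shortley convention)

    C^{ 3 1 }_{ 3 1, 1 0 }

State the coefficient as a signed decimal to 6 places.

√[7·1!5!1!/8! · 4!2!1!1!4!2!] = √(48)
  +(−1)^0/∏(0,1,2,1,3,0)! = 1/12  (running 1/12)
  +(−1)^1/∏(1,0,1,0,4,1)! = -1/24  (running 1/24)
⟨..|..⟩ = √(48)·(1/24) = +0.288675

+√(1/12) ≈ +0.288675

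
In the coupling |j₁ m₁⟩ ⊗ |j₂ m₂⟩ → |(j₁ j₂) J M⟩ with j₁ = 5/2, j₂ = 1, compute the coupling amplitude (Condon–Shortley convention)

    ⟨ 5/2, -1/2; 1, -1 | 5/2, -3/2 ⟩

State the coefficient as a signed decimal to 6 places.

√[6·1!4!1!/7! · 2!3!0!2!1!4!] = √(576/35)
  +(−1)^0/∏(0,1,3,0,1,1)! = 1/6  (running 1/6)
⟨..|..⟩ = √(576/35)·(1/6) = +0.676123

+√(16/35) ≈ +0.676123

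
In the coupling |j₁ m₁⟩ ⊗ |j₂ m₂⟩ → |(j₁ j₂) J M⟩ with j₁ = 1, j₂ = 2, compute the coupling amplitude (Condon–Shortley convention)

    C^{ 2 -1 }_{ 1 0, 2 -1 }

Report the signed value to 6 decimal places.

j₁+j₂−J=1  J+j₁−j₂=1  J−j₁+j₂=3  j₁+j₂+J+1=6
(j₁±m₁, j₂±m₂, J±M) = (1,1,1,3,1,3)
P² = 3/2
sum k=0..1:
  [0] +1/2 = 1/2
  [1] −1/6 = -1/6
S = 1/3
C² = P²·S² = 1/6 ; C = +0.408248

+0.408248  (= +√(1/6))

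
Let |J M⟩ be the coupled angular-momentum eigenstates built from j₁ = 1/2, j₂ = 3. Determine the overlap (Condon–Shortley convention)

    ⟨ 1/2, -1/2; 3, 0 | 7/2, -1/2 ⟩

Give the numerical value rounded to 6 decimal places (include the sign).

√[8·0!1!6!/8! · 0!1!3!3!3!4!] = √(5184/7)
  +(−1)^0/∏(0,0,1,3,0,3)! = 1/36  (running 1/36)
⟨..|..⟩ = √(5184/7)·(1/36) = +0.755929

+√(4/7) ≈ +0.755929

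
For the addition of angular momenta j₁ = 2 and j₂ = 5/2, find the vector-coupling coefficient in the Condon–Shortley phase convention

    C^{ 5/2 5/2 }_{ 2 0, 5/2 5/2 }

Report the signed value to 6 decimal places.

√[6·2!2!3!/8! · 2!2!5!0!5!0!] = √(1440/7)
  +(−1)^2/∏(2,0,0,3,2,0)! = 1/24  (running 1/24)
⟨..|..⟩ = √(1440/7)·(1/24) = +0.597614

+0.597614  (= +√(5/14))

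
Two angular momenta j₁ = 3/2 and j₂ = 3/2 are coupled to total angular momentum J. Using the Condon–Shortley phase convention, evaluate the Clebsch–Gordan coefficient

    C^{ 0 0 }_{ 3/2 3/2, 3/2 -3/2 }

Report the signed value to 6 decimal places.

+√(1/4) ≈ +0.500000

j₁+j₂−J=3  J+j₁−j₂=0  J−j₁+j₂=0  j₁+j₂+J+1=4
(j₁±m₁, j₂±m₂, J±M) = (3,0,0,3,0,0)
P² = 9
sum k=0..0:
  [0] +1/6 = 1/6
S = 1/6
C² = P²·S² = 1/4 ; C = +0.500000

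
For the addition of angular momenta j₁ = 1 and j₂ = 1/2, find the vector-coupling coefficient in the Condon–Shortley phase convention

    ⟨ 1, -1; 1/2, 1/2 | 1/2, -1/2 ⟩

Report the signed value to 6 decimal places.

−√(2/3) ≈ -0.816497

triangle: 1!×1!×0!/3! = 1/6
(j±m)!: 0!×2!×1!×0!×0!×1! = 2
prefactor² = (2J+1)×Δ×N² = 2/3
  k=1: −1/(1!×0!×1!×0!×0!×0!) = -1
Σ = -1  ⇒  CG² = 2/3×(-1)² = 2/3
CG = −√(2/3) = -0.816497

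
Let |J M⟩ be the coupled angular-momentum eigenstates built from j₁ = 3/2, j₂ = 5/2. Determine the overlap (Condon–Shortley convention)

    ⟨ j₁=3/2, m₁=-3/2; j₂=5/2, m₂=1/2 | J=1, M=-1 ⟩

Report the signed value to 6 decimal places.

−√(1/20) = -0.223607

√[3·3!0!2!/6! · 0!3!3!2!0!2!] = √(36/5)
  +(−1)^3/∏(3,0,0,0,0,2)! = -1/12  (running -1/12)
⟨..|..⟩ = √(36/5)·(-1/12) = -0.223607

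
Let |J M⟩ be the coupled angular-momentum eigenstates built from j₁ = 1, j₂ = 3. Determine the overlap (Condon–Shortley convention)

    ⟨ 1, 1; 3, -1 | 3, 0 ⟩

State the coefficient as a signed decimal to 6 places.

+√(1/2) = +0.707107

triangle: 1!×1!×5!/8! = 120/40320
(j±m)!: 2!×0!×2!×4!×3!×3! = 3456
prefactor² = (2J+1)×Δ×N² = 72
  k=0: +1/(0!×1!×0!×2!×1!×3!) = 1/12
Σ = 1/12  ⇒  CG² = 72×1/12² = 1/2
CG = +√(1/2) = +0.707107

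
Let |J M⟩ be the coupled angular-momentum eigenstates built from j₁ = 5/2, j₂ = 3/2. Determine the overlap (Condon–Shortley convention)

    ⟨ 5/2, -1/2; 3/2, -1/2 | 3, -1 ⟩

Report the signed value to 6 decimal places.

+√(1/60) = +0.129099

j₁+j₂−J=1  J+j₁−j₂=4  J−j₁+j₂=2  j₁+j₂+J+1=8
(j₁±m₁, j₂±m₂, J±M) = (2,3,1,2,2,4)
P² = 48/5
sum k=0..1:
  [0] +1/6 = 1/6
  [1] −1/8 = -1/8
S = 1/24
C² = P²·S² = 1/60 ; C = +0.129099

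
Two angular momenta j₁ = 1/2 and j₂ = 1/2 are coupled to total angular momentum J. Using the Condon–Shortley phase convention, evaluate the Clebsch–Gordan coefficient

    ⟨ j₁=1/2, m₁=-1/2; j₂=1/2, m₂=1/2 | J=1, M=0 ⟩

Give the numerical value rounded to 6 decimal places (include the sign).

√[3·0!1!1!/3! · 0!1!1!0!1!1!] = √(1/2)
  +(−1)^0/∏(0,0,1,1,0,0)! = 1  (running 1)
⟨..|..⟩ = √(1/2)·(1) = +0.707107

+0.707107  (= +√(1/2))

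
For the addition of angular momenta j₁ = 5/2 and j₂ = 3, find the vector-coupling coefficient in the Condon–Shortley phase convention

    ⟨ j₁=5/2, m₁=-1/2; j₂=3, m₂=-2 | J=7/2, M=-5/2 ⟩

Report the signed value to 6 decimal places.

-0.178174  (= −√(2/63))

j₁+j₂−J=2  J+j₁−j₂=3  J−j₁+j₂=4  j₁+j₂+J+1=10
(j₁±m₁, j₂±m₂, J±M) = (2,3,1,5,1,6)
P² = 4608/7
sum k=0..1:
  [0] +1/72 = 1/72
  [1] −1/48 = -1/48
S = -1/144
C² = P²·S² = 2/63 ; C = -0.178174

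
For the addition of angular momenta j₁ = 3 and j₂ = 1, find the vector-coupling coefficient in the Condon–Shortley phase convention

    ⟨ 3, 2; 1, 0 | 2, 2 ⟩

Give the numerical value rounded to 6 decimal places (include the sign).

-0.487950

√[5·2!4!0!/7! · 5!1!1!1!4!0!] = √(960/7)
  +(−1)^1/∏(1,1,0,0,4,0)! = -1/24  (running -1/24)
⟨..|..⟩ = √(960/7)·(-1/24) = -0.487950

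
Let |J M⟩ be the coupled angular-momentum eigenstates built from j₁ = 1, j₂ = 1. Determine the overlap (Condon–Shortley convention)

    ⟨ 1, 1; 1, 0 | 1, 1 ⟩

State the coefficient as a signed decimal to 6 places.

√[3·1!1!1!/4! · 2!0!1!1!2!0!] = √(1/2)
  +(−1)^0/∏(0,1,0,1,1,0)! = 1  (running 1)
⟨..|..⟩ = √(1/2)·(1) = +0.707107

+√(1/2) = +0.707107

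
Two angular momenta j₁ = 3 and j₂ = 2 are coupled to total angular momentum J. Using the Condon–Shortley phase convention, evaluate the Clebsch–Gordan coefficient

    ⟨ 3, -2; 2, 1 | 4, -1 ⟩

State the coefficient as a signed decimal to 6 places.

j₁+j₂−J=1  J+j₁−j₂=5  J−j₁+j₂=3  j₁+j₂+J+1=10
(j₁±m₁, j₂±m₂, J±M) = (1,5,3,1,3,5)
P² = 6480/7
sum k=0..1:
  [0] +1/720 = 1/720
  [1] −1/48 = -1/48
S = -7/360
C² = P²·S² = 7/20 ; C = -0.591608

-0.591608  (= −√(7/20))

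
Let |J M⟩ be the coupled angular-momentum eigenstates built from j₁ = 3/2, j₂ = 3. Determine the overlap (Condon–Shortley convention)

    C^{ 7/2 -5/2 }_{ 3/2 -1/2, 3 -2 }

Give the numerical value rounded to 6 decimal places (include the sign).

j₁+j₂−J=1  J+j₁−j₂=2  J−j₁+j₂=5  j₁+j₂+J+1=9
(j₁±m₁, j₂±m₂, J±M) = (1,2,1,5,1,6)
P² = 6400/7
sum k=0..1:
  [0] +1/48 = 1/48
  [1] −1/120 = -1/120
S = 1/80
C² = P²·S² = 1/7 ; C = +0.377964

+√(1/7) ≈ +0.377964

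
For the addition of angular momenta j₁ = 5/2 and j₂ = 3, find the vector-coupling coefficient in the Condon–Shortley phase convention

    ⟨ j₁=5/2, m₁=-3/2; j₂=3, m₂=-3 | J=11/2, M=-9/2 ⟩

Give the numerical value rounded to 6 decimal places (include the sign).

+0.674200

√[12·0!5!6!/12! · 1!4!0!6!1!10!] = √(1492992000/11)
  +(−1)^0/∏(0,0,4,0,1,6)! = 1/17280  (running 1/17280)
⟨..|..⟩ = √(1492992000/11)·(1/17280) = +0.674200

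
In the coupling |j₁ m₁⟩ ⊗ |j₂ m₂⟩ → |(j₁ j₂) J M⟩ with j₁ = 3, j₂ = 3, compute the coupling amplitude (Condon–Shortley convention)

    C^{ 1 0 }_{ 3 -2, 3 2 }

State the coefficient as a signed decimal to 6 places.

+√(1/7) = +0.377964

√[3·5!1!1!/8! · 1!5!5!1!1!1!] = √(900/7)
  +(−1)^4/∏(4,1,1,1,0,0)! = 1/24  (running 1/24)
  +(−1)^5/∏(5,0,0,0,1,1)! = -1/120  (running 1/30)
⟨..|..⟩ = √(900/7)·(1/30) = +0.377964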